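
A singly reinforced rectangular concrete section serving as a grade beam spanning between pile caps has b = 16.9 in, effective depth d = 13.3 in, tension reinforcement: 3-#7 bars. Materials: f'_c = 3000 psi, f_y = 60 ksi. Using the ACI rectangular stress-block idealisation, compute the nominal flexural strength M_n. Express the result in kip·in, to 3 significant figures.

A_s = 3 × 0.6 = 1.8 in².
T = A_s f_y = 1.8 × 60 = 108 kips.
a = T/(0.85 f'_c b) = 108/(0.85 × 3 × 16.9) = 2.506 in.
M_n = T(d − a/2) = 108 × (13.3 − 1.253) = 1301.1 kip·in.

M_n ≈ 1300 kip·in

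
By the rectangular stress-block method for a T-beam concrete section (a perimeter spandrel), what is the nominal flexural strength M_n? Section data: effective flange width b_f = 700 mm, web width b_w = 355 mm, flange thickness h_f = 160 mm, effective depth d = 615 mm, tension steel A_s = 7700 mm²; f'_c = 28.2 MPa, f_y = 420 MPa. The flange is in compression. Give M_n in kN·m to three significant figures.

Tension: T = A_s f_y = 7700 × 420 = 3234000 N.
Try a within the flange: a = T/(0.85 f'_c b_f) = 3234000/(0.85 × 28.2 × 700) = 192.74 mm.
a = 192.74 > h_f = 160 mm: the block extends into the web. Split into flange-overhang and web parts.
C_f = 0.85 f'_c (b_f − b_w) h_f = 0.85 × 28.2 × (700 − 355) × 160 = 1323144 N.
Remaining web compression depth: a_w = (T − C_f)/(0.85 f'_c b_w) = (3234000 − 1323144)/(0.85 × 28.2 × 355) = 224.56 mm.
M_n = C_f(d − h_f/2) + (T − C_f)(d − a_w/2) = 1323144 × (615 − 80) + 1910856 × (615 − 112.28) = 707.88 + 960.63 = 1668.51 × 10⁶ N·mm.
M_n = 1668.51 kN·m.

M_n ≈ 1670 kN·m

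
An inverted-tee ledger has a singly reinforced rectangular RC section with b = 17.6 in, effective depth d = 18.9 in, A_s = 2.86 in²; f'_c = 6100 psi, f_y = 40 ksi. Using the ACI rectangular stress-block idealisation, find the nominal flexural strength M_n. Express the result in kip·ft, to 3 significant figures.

T = A_s f_y = 2.86 × 40 = 114.4 kips.
a = T/(0.85 f'_c b) = 114.4/(0.85 × 6.1 × 17.6) = 1.254 in.
M_n = T(d − a/2) = 114.4 × (18.9 − 0.627) = 2090.4 kip·in = 2090.4/12 = 174.20 kip·ft.

M_n ≈ 174 kip·ft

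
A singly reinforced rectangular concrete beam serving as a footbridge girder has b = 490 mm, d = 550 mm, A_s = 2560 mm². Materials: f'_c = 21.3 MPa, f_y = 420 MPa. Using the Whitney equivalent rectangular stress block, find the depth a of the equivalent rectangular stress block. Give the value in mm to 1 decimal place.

a ≈ 121.2 mm

T = A_s f_y = 2560 × 420 = 1075200 N = 1075.2 kN.
Setting C = 0.85 f'_c a b equal to T: a = 1075200/(0.85 × 21.3 × 490) = 121.2 mm.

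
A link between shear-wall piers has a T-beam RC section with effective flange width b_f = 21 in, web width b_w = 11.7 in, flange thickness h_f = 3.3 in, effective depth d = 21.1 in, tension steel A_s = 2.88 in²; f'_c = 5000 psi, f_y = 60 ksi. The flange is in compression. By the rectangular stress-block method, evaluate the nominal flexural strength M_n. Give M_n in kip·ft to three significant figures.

Tension: T = A_s f_y = 2.88 × 60 = 172.8 kips.
Try a within the flange: a = T/(0.85 f'_c b_f) = 172.8/(0.85 × 5 × 21) = 1.936 in.
Since a = 1.936 ≤ h_f = 3.3 in, the stress block lies entirely in the flange; analyse as a rectangular beam of width b_f.
M_n = T(d − a/2) = 172.8 × (21.1 − 0.968) = 3478.8 kip·in.
M_n = 3478.8/12 = 289.90 kip·ft.

M_n ≈ 290 kip·ft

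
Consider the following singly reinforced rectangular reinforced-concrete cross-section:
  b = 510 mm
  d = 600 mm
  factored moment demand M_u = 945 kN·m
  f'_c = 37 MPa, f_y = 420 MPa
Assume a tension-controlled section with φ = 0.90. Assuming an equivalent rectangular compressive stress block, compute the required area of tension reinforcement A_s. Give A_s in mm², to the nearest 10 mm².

M_n = M_u/φ = 945/0.90 = 1050 kN·m.
With M_n = 0.85 f'_c a b (d − a/2), solve the quadratic for a:
a = d − √(d² − 2M_n/(0.85 f'_c b)) = 600 − √(600² − 2 × 1050×10⁶/(0.85 × 37 × 510)) = 121.38 mm.
A_s = 0.85 f'_c a b / f_y = 0.85 × 37 × 121.38 × 510 / 420 = 4635.4 mm².

A_s ≈ 4640 mm²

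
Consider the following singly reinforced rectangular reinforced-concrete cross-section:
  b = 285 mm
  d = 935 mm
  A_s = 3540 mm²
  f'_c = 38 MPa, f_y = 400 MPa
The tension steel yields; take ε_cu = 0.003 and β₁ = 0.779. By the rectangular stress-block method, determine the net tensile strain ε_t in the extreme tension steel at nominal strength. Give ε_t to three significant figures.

a = A_s f_y/(0.85 f'_c b) = 153.82 mm.
β₁ = 0.779, so c = a/β₁ = 153.82/0.779 = 197.46 mm.
From the linear strain diagram with ε_cu = 0.003: ε_t = 0.003 (d − c)/c = 0.003 × (935 − 197.46)/197.46 = 0.0112.
Since ε_t ≥ 0.005, the section is tension-controlled.

ε_t ≈ 0.0112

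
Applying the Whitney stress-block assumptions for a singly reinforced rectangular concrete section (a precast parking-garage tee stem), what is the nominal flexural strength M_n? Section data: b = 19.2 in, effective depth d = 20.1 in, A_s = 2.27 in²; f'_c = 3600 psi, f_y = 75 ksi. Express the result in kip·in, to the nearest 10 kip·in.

T = A_s f_y = 2.27 × 75 = 170.25 kips.
a = T/(0.85 f'_c b) = 170.25/(0.85 × 3.6 × 19.2) = 2.898 in.
M_n = T(d − a/2) = 170.25 × (20.1 − 1.449) = 3175.3 kip·in.

M_n ≈ 3180 kip·in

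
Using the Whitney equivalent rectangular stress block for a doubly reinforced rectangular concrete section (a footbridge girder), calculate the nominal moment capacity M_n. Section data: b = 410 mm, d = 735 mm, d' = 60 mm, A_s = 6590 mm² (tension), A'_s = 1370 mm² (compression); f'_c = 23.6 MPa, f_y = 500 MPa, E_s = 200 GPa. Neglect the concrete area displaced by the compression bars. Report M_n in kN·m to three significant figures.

M_n ≈ 1970 kN·m

Assume both tension and compression steel yield.
Net tension couple steel: A_s − A'_s = 5220 mm².
a = (A_s − A'_s) f_y / (0.85 f'_c b) = 2610000/(0.85 × 23.6 × 410) = 317.34 mm.
c = a/β₁ = 317.34/0.85 = 373.34 mm; ε'_s = 0.003(c − d')/c = 0.0025 ≥ f_y/E_s = 0.0025, so compression steel does yield.
M_n = (A_s − A'_s) f_y (d − a/2) + A'_s f_y (d − d') = [2610000 × (735 − 158.67) + 685000 × (735 − 60)] × 10⁻⁶ = 1504.22 + 462.38 = 1966.60 kN·m.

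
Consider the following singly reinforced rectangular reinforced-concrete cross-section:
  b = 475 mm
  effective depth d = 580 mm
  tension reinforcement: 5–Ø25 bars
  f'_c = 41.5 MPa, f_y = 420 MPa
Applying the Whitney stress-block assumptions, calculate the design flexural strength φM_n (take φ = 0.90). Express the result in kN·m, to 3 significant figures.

A_s = 5 × 491 = 2455 mm².
T = A_s f_y = 2455 × 420 = 1031100 N = 1031.1 kN.
From C = T: a = T/(0.85 f'_c b) = 1031100/(0.85 × 41.5 × 475) = 61.54 mm.
M_n = T(d − a/2) = 1031.1 kN × (580 − 30.77) mm = 566.31 kN·m.
φM_n = 0.90 × 566.31 = 509.68 kN·m.

φM_n ≈ 510 kN·m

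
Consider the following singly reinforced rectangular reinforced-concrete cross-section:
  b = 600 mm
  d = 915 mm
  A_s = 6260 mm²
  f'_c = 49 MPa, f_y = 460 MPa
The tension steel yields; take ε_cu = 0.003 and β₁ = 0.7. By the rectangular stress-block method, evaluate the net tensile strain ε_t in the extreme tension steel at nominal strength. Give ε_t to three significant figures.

ε_t ≈ 0.0137

a = A_s f_y/(0.85 f'_c b) = 115.23 mm.
β₁ = 0.7, so c = a/β₁ = 115.23/0.7 = 164.61 mm.
From the linear strain diagram with ε_cu = 0.003: ε_t = 0.003 (d − c)/c = 0.003 × (915 − 164.61)/164.61 = 0.0137.
Since ε_t ≥ 0.005, the section is tension-controlled.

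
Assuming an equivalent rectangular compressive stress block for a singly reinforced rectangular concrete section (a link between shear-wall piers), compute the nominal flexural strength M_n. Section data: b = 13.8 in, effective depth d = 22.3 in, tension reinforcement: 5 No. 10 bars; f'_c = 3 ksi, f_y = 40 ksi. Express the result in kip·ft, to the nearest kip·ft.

M_n ≈ 396 kip·ft

A_s = 5 × 1.27 = 6.35 in².
T = A_s f_y = 6.35 × 40 = 254 kips.
a = T/(0.85 f'_c b) = 254/(0.85 × 3 × 13.8) = 7.218 in.
M_n = T(d − a/2) = 254 × (22.3 − 3.609) = 4747.5 kip·in = 4747.5/12 = 395.63 kip·ft.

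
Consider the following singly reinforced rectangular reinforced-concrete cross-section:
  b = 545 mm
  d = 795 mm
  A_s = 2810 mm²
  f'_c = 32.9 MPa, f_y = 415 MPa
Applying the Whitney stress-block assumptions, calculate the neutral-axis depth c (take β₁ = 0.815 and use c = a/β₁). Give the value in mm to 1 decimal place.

T = A_s f_y = 2810 × 415 = 1166150 N = 1166.15 kN.
Setting C = 0.85 f'_c a b equal to T: a = 1166150/(0.85 × 32.9 × 545) = 76.514 mm.
With β₁ = 0.815, c = a/β₁ = 76.514/0.815 = 93.9 mm.

c ≈ 93.9 mm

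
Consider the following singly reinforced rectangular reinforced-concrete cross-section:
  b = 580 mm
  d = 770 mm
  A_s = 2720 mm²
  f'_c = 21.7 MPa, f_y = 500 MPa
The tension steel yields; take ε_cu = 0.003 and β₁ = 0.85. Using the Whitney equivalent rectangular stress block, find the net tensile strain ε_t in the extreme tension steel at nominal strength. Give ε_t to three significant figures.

ε_t ≈ 0.0124

a = A_s f_y/(0.85 f'_c b) = 127.13 mm.
β₁ = 0.85, so c = a/β₁ = 127.13/0.85 = 149.56 mm.
From the linear strain diagram with ε_cu = 0.003: ε_t = 0.003 (d − c)/c = 0.003 × (770 − 149.56)/149.56 = 0.0124.
Since ε_t ≥ 0.005, the section is tension-controlled.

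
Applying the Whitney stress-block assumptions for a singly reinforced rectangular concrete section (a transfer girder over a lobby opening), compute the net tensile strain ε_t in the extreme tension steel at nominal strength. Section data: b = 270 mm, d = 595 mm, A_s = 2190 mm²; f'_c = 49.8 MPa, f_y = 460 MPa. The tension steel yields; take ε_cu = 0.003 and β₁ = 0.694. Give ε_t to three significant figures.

a = A_s f_y/(0.85 f'_c b) = 88.14 mm.
β₁ = 0.694, so c = a/β₁ = 88.14/0.694 = 127.00 mm.
From the linear strain diagram with ε_cu = 0.003: ε_t = 0.003 (d − c)/c = 0.003 × (595 − 127.00)/127.00 = 0.0111.
Since ε_t ≥ 0.005, the section is tension-controlled.

ε_t ≈ 0.0111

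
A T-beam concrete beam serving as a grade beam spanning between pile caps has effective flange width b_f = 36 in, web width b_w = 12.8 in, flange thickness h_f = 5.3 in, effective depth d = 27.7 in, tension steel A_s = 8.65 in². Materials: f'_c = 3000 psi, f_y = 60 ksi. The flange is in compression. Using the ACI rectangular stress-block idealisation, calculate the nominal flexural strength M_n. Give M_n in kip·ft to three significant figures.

M_n ≈ 1070 kip·ft

Tension: T = A_s f_y = 8.65 × 60 = 519 kips.
Try a within the flange: a = T/(0.85 f'_c b_f) = 519/(0.85 × 3 × 36) = 5.654 in.
a = 5.654 > h_f = 5.3 in: the block extends into the web. Split into flange-overhang and web parts.
C_f = 0.85 f'_c (b_f − b_w) h_f = 0.85 × 3 × (36 − 12.8) × 5.3 = 313.5 kips.
Remaining web compression depth: a_w = (T − C_f)/(0.85 f'_c b_w) = (519 − 313.5)/(0.85 × 3 × 12.8) = 6.296 in.
M_n = C_f(d − h_f/2) + (T − C_f)(d − a_w/2) = 313.5 × (27.7 − 2.65) + 205.5 × (27.7 − 3.148) = 7853.2 + 5045.4 = 12898.6 kip·in.
M_n = 12898.6/12 = 1074.88 kip·ft.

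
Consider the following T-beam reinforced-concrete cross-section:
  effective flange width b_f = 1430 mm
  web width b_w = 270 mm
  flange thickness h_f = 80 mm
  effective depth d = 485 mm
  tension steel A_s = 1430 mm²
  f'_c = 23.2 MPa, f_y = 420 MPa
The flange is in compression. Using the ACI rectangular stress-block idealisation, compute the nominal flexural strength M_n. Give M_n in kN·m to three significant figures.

M_n ≈ 285 kN·m

Tension: T = A_s f_y = 1430 × 420 = 600600 N.
Try a within the flange: a = T/(0.85 f'_c b_f) = 600600/(0.85 × 23.2 × 1430) = 21.30 mm.
Since a = 21.30 ≤ h_f = 80 mm, the stress block lies entirely in the flange; analyse as a rectangular beam of width b_f.
M_n = T(d − a/2) = 600600 × (485 − 10.65) = 284.89 × 10⁶ N·mm.
M_n = 284.89 kN·m.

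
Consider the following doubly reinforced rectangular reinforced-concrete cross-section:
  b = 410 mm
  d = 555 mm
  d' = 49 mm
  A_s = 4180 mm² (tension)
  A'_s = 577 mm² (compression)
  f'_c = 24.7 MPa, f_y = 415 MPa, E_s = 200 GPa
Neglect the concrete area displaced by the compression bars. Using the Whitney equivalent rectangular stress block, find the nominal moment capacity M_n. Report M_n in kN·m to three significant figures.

M_n ≈ 821 kN·m

Assume both tension and compression steel yield.
Net tension couple steel: A_s − A'_s = 3603 mm².
a = (A_s − A'_s) f_y / (0.85 f'_c b) = 1495245/(0.85 × 24.7 × 410) = 173.71 mm.
c = a/β₁ = 173.71/0.85 = 204.36 mm; ε'_s = 0.003(c − d')/c = 0.0023 ≥ f_y/E_s = 0.0021, so compression steel does yield.
M_n = (A_s − A'_s) f_y (d − a/2) + A'_s f_y (d − d') = [1495245 × (555 − 86.855) + 239455 × (555 − 49)] × 10⁻⁶ = 699.99 + 121.16 = 821.15 kN·m.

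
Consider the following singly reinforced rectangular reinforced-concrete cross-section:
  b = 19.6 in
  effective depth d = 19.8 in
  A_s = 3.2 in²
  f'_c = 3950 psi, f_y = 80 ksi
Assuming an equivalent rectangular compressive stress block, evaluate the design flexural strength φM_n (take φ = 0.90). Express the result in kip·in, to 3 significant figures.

φM_n ≈ 4110 kip·in

T = A_s f_y = 3.2 × 80 = 256 kips.
a = T/(0.85 f'_c b) = 256/(0.85 × 3.95 × 19.6) = 3.890 in.
M_n = T(d − a/2) = 256 × (19.8 − 1.945) = 4570.9 kip·in.
φM_n = 0.90 × 4570.9 = 4113.8 kip·in.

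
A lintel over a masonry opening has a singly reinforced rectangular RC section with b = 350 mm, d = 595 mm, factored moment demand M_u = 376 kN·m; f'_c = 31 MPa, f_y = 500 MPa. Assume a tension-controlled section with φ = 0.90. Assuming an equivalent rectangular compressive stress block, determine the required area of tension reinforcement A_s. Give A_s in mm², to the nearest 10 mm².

A_s ≈ 1510 mm²

M_n = M_u/φ = 376/0.90 = 417.778 kN·m.
With M_n = 0.85 f'_c a b (d − a/2), solve the quadratic for a:
a = d − √(d² − 2M_n/(0.85 f'_c b)) = 595 − √(595² − 2 × 417.778×10⁶/(0.85 × 31 × 350)) = 81.75 mm.
A_s = 0.85 f'_c a b / f_y = 0.85 × 31 × 81.75 × 350 / 500 = 1507.9 mm².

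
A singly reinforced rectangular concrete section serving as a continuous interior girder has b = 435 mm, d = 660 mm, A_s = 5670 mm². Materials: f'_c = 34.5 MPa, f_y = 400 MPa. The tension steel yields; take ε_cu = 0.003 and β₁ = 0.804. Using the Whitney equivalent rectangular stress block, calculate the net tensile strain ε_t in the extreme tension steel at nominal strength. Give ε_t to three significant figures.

ε_t ≈ 0.00595

a = A_s f_y/(0.85 f'_c b) = 177.79 mm.
β₁ = 0.804, so c = a/β₁ = 177.79/0.804 = 221.13 mm.
From the linear strain diagram with ε_cu = 0.003: ε_t = 0.003 (d − c)/c = 0.003 × (660 − 221.13)/221.13 = 0.00595.
Since ε_t ≥ 0.005, the section is tension-controlled.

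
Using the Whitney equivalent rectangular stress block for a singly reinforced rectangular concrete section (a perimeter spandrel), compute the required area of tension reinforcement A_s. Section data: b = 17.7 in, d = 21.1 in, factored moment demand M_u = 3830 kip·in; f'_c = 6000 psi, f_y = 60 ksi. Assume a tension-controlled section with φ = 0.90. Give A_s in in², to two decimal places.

M_n = M_u/φ = 3830/0.90 = 4255.56 kip·in.
From M_n = 0.85 f'_c a b (d − a/2):
a = d − √(d² − 2M_n/(0.85 f'_c b)) = 21.1 − √(21.1² − 2 × 4255.56/(0.85 × 6 × 17.7)) = 2.367 in.
A_s = 0.85 f'_c a b / f_y = 0.85 × 6 × 2.367 × 17.7 / 60 = 3.561 in².

A_s ≈ 3.56 in²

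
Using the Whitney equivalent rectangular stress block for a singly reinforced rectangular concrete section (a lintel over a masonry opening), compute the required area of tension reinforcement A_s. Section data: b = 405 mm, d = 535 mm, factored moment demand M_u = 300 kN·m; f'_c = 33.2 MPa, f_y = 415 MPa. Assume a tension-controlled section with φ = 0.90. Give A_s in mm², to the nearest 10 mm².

A_s ≈ 1590 mm²

M_n = M_u/φ = 300/0.90 = 333.333 kN·m.
With M_n = 0.85 f'_c a b (d − a/2), solve the quadratic for a:
a = d − √(d² − 2M_n/(0.85 f'_c b)) = 535 − √(535² − 2 × 333.333×10⁶/(0.85 × 33.2 × 405)) = 57.62 mm.
A_s = 0.85 f'_c a b / f_y = 0.85 × 33.2 × 57.62 × 405 / 415 = 1586.9 mm².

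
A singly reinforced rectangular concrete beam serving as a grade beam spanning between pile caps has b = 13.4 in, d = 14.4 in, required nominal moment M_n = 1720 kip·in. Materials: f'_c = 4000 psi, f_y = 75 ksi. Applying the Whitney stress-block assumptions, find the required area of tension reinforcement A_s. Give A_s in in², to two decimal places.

From M_n = 0.85 f'_c a b (d − a/2):
a = d − √(d² − 2M_n/(0.85 f'_c b)) = 14.4 − √(14.4² − 2 × 1720/(0.85 × 4 × 13.4)) = 2.917 in.
A_s = 0.85 f'_c a b / f_y = 0.85 × 4 × 2.917 × 13.4 / 75 = 1.772 in².

A_s ≈ 1.77 in²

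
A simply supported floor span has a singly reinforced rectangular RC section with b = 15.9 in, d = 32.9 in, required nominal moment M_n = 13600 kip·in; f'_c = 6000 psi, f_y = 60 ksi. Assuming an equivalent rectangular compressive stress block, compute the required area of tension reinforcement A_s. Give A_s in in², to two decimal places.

From M_n = 0.85 f'_c a b (d − a/2):
a = d − √(d² − 2M_n/(0.85 f'_c b)) = 32.9 − √(32.9² − 2 × 13600/(0.85 × 6 × 15.9)) = 5.569 in.
A_s = 0.85 f'_c a b / f_y = 0.85 × 6 × 5.569 × 15.9 / 60 = 7.527 in².

A_s ≈ 7.53 in²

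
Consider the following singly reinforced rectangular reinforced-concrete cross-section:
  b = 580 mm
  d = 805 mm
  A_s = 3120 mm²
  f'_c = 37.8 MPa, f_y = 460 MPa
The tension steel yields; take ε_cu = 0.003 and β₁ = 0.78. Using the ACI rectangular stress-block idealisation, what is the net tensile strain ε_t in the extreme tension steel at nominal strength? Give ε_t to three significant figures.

a = A_s f_y/(0.85 f'_c b) = 77.01 mm.
β₁ = 0.78, so c = a/β₁ = 77.01/0.78 = 98.73 mm.
From the linear strain diagram with ε_cu = 0.003: ε_t = 0.003 (d − c)/c = 0.003 × (805 − 98.73)/98.73 = 0.0215.
Since ε_t ≥ 0.005, the section is tension-controlled.

ε_t ≈ 0.0215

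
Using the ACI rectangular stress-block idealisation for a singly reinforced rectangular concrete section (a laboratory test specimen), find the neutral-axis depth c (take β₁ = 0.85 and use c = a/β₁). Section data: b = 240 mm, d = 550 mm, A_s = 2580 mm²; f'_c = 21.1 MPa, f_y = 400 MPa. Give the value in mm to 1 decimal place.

T = A_s f_y = 2580 × 400 = 1032000 N = 1032 kN.
Setting C = 0.85 f'_c a b equal to T: a = 1032000/(0.85 × 21.1 × 240) = 239.755 mm.
With β₁ = 0.85, c = a/β₁ = 239.755/0.85 = 282.1 mm.

c ≈ 282.1 mm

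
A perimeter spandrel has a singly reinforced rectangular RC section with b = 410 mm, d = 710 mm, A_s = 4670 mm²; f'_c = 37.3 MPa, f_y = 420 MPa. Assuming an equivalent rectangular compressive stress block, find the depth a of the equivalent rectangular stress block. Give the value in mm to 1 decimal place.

a ≈ 150.9 mm

T = A_s f_y = 4670 × 420 = 1961400 N = 1961.4 kN.
Setting C = 0.85 f'_c a b equal to T: a = 1961400/(0.85 × 37.3 × 410) = 150.9 mm.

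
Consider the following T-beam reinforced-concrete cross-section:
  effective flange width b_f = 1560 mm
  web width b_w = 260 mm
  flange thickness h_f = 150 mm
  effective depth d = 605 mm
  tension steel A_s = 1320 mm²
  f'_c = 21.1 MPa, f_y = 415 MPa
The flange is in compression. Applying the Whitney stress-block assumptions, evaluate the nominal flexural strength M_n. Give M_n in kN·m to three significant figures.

Tension: T = A_s f_y = 1320 × 415 = 547800 N.
Try a within the flange: a = T/(0.85 f'_c b_f) = 547800/(0.85 × 21.1 × 1560) = 19.58 mm.
Since a = 19.58 ≤ h_f = 150 mm, the stress block lies entirely in the flange; analyse as a rectangular beam of width b_f.
M_n = T(d − a/2) = 547800 × (605 − 9.79) = 326.06 × 10⁶ N·mm.
M_n = 326.06 kN·m.

M_n ≈ 326 kN·m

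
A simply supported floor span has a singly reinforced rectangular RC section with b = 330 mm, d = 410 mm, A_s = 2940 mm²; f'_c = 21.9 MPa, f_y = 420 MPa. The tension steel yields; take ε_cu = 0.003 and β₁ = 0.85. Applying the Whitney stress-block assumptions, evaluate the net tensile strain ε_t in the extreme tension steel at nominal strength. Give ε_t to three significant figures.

a = A_s f_y/(0.85 f'_c b) = 201.01 mm.
β₁ = 0.85, so c = a/β₁ = 201.01/0.85 = 236.48 mm.
From the linear strain diagram with ε_cu = 0.003: ε_t = 0.003 (d − c)/c = 0.003 × (410 − 236.48)/236.48 = 0.00220.
ε_t < 0.004 — the section is over-reinforced for flexure under ACI limits.

ε_t ≈ 0.00220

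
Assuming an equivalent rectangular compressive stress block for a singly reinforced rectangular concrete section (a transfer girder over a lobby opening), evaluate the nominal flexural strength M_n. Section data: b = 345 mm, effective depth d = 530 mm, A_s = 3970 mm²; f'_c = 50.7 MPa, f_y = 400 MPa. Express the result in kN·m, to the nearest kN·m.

M_n ≈ 757 kN·m

T = A_s f_y = 3970 × 400 = 1588000 N = 1588 kN.
From C = T: a = T/(0.85 f'_c b) = 1588000/(0.85 × 50.7 × 345) = 106.81 mm.
M_n = T(d − a/2) = 1588 kN × (530 − 53.405) mm = 756.83 kN·m.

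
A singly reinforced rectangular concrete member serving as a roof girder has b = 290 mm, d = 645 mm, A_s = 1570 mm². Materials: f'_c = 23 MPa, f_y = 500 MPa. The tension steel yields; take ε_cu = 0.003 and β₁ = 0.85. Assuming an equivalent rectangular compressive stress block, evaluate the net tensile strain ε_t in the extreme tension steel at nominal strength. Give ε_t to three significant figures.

a = A_s f_y/(0.85 f'_c b) = 138.46 mm.
β₁ = 0.85, so c = a/β₁ = 138.46/0.85 = 162.89 mm.
From the linear strain diagram with ε_cu = 0.003: ε_t = 0.003 (d − c)/c = 0.003 × (645 − 162.89)/162.89 = 0.00888.
Since ε_t ≥ 0.005, the section is tension-controlled.

ε_t ≈ 0.00888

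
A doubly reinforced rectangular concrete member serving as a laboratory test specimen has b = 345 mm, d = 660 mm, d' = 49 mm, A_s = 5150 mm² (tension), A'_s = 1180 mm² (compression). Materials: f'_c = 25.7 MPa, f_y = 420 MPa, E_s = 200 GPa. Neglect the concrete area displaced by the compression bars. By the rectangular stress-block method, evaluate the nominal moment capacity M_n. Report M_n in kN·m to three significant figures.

M_n ≈ 1220 kN·m

Assume both tension and compression steel yield.
Net tension couple steel: A_s − A'_s = 3970 mm².
a = (A_s − A'_s) f_y / (0.85 f'_c b) = 1667400/(0.85 × 25.7 × 345) = 221.24 mm.
c = a/β₁ = 221.24/0.85 = 260.28 mm; ε'_s = 0.003(c − d')/c = 0.0024 ≥ f_y/E_s = 0.0021, so compression steel does yield.
M_n = (A_s − A'_s) f_y (d − a/2) + A'_s f_y (d − d') = [1667400 × (660 − 110.62) + 495600 × (660 − 49)] × 10⁻⁶ = 916.04 + 302.81 = 1218.85 kN·m.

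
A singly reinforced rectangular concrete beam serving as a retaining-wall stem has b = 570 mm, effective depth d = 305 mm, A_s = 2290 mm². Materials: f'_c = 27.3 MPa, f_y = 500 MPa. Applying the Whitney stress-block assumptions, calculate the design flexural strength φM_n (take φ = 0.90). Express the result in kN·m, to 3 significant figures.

φM_n ≈ 270 kN·m

T = A_s f_y = 2290 × 500 = 1145000 N = 1145 kN.
From C = T: a = T/(0.85 f'_c b) = 1145000/(0.85 × 27.3 × 570) = 86.57 mm.
M_n = T(d − a/2) = 1145 kN × (305 − 43.285) mm = 299.66 kN·m.
φM_n = 0.90 × 299.66 = 269.69 kN·m.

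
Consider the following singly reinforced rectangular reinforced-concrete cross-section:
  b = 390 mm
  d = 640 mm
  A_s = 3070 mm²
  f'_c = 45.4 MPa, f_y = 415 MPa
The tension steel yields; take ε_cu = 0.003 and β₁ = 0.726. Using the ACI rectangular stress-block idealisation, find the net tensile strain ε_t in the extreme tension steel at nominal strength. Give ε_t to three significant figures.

a = A_s f_y/(0.85 f'_c b) = 84.65 mm.
β₁ = 0.726, so c = a/β₁ = 84.65/0.726 = 116.60 mm.
From the linear strain diagram with ε_cu = 0.003: ε_t = 0.003 (d − c)/c = 0.003 × (640 − 116.60)/116.60 = 0.0135.
Since ε_t ≥ 0.005, the section is tension-controlled.

ε_t ≈ 0.0135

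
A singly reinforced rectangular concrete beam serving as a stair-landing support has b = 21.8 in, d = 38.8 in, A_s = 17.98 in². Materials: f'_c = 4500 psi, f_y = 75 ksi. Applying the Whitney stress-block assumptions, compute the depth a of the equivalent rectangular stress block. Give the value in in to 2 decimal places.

T = A_s f_y = 17.98 × 75 = 1348.5 kips.
a = T/(0.85 f'_c b) = 1348.5/(0.85 × 4.5 × 21.8) = 16.17 in.

a ≈ 16.17 in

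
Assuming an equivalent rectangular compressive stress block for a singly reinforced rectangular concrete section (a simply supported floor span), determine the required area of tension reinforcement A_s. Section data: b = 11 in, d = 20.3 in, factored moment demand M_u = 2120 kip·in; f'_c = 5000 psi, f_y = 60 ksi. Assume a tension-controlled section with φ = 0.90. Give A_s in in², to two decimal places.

M_n = M_u/φ = 2120/0.90 = 2355.56 kip·in.
From M_n = 0.85 f'_c a b (d − a/2):
a = d − √(d² − 2M_n/(0.85 f'_c b)) = 20.3 − √(20.3² − 2 × 2355.56/(0.85 × 5 × 11)) = 2.656 in.
A_s = 0.85 f'_c a b / f_y = 0.85 × 5 × 2.656 × 11 / 60 = 2.069 in².

A_s ≈ 2.07 in²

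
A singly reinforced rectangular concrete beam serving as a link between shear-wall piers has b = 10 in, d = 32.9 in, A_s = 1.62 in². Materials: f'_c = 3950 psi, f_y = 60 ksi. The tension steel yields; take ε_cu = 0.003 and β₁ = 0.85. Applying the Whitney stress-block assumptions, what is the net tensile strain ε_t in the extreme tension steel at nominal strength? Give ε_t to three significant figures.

a = A_s f_y/(0.85 f'_c b) = 2.895 in.
β₁ = 0.85, so c = a/β₁ = 2.895/0.85 = 3.406 in.
From the linear strain diagram with ε_cu = 0.003: ε_t = 0.003 (d − c)/c = 0.003 × (32.9 − 3.406)/3.406 = 0.0260.
Since ε_t ≥ 0.005, the section is tension-controlled.

ε_t ≈ 0.0260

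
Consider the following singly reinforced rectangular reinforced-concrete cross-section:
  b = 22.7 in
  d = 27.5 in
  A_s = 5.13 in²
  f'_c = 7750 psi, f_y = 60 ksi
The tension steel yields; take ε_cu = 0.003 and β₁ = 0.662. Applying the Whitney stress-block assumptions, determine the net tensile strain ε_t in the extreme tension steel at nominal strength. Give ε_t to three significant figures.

ε_t ≈ 0.0235

a = A_s f_y/(0.85 f'_c b) = 2.058 in.
β₁ = 0.662, so c = a/β₁ = 2.058/0.662 = 3.109 in.
From the linear strain diagram with ε_cu = 0.003: ε_t = 0.003 (d − c)/c = 0.003 × (27.5 − 3.109)/3.109 = 0.0235.
Since ε_t ≥ 0.005, the section is tension-controlled.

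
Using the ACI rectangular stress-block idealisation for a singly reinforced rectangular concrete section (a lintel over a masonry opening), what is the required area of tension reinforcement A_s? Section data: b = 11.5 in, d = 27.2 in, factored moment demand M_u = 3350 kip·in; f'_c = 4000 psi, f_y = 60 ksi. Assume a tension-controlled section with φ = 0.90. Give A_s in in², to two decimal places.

M_n = M_u/φ = 3350/0.90 = 3722.22 kip·in.
From M_n = 0.85 f'_c a b (d − a/2):
a = d − √(d² − 2M_n/(0.85 f'_c b)) = 27.2 − √(27.2² − 2 × 3722.22/(0.85 × 4 × 11.5)) = 3.760 in.
A_s = 0.85 f'_c a b / f_y = 0.85 × 4 × 3.760 × 11.5 / 60 = 2.450 in².

A_s ≈ 2.45 in²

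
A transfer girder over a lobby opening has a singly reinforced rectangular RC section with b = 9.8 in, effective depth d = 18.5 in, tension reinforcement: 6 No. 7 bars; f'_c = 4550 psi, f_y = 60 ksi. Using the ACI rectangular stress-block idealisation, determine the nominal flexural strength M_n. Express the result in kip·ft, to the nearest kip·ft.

M_n ≈ 282 kip·ft

A_s = 6 × 0.6 = 3.6 in².
T = A_s f_y = 3.6 × 60 = 216 kips.
a = T/(0.85 f'_c b) = 216/(0.85 × 4.55 × 9.8) = 5.699 in.
M_n = T(d − a/2) = 216 × (18.5 − 2.8495) = 3380.5 kip·in = 3380.5/12 = 281.71 kip·ft.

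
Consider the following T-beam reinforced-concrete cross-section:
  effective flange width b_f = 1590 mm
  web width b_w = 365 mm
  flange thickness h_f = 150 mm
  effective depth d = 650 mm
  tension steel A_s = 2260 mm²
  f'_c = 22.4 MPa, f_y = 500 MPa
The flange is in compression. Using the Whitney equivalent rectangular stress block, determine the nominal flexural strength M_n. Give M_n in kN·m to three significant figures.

M_n ≈ 713 kN·m

Tension: T = A_s f_y = 2260 × 500 = 1130000 N.
Try a within the flange: a = T/(0.85 f'_c b_f) = 1130000/(0.85 × 22.4 × 1590) = 37.33 mm.
Since a = 37.33 ≤ h_f = 150 mm, the stress block lies entirely in the flange; analyse as a rectangular beam of width b_f.
M_n = T(d − a/2) = 1130000 × (650 − 18.665) = 713.41 × 10⁶ N·mm.
M_n = 713.41 kN·m.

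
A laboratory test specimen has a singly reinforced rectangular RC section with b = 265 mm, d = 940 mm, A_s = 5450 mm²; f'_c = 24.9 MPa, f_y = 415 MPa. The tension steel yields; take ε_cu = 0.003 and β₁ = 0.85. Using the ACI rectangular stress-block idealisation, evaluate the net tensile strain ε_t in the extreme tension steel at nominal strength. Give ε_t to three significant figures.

ε_t ≈ 0.00294

a = A_s f_y/(0.85 f'_c b) = 403.26 mm.
β₁ = 0.85, so c = a/β₁ = 403.26/0.85 = 474.42 mm.
From the linear strain diagram with ε_cu = 0.003: ε_t = 0.003 (d − c)/c = 0.003 × (940 − 474.42)/474.42 = 0.00294.
ε_t < 0.004 — the section is over-reinforced for flexure under ACI limits.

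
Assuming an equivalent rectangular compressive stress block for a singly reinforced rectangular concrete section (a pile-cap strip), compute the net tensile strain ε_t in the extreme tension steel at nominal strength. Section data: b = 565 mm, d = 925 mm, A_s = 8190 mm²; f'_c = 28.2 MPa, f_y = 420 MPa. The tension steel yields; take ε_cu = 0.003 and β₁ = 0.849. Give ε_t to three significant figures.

a = A_s f_y/(0.85 f'_c b) = 253.99 mm.
β₁ = 0.849, so c = a/β₁ = 253.99/0.849 = 299.16 mm.
From the linear strain diagram with ε_cu = 0.003: ε_t = 0.003 (d − c)/c = 0.003 × (925 − 299.16)/299.16 = 0.00628.
Since ε_t ≥ 0.005, the section is tension-controlled.

ε_t ≈ 0.00628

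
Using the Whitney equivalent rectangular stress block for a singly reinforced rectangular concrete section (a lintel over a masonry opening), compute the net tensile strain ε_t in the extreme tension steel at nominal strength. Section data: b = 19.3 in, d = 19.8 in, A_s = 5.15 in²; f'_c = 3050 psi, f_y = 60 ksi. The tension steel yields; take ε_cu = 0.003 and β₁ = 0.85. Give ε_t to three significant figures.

a = A_s f_y/(0.85 f'_c b) = 6.176 in.
β₁ = 0.85, so c = a/β₁ = 6.176/0.85 = 7.266 in.
From the linear strain diagram with ε_cu = 0.003: ε_t = 0.003 (d − c)/c = 0.003 × (19.8 − 7.266)/7.266 = 0.00518.
Since ε_t ≥ 0.005, the section is tension-controlled.

ε_t ≈ 0.00518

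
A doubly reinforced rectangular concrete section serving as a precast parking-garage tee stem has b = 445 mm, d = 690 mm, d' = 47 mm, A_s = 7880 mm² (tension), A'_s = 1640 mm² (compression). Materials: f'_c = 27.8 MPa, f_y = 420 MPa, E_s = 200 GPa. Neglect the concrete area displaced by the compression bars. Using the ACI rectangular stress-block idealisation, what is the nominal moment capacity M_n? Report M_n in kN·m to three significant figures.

Assume both tension and compression steel yield.
Net tension couple steel: A_s − A'_s = 6240 mm².
a = (A_s − A'_s) f_y / (0.85 f'_c b) = 2620800/(0.85 × 27.8 × 445) = 249.24 mm.
c = a/β₁ = 249.24/0.85 = 293.22 mm; ε'_s = 0.003(c − d')/c = 0.0025 ≥ f_y/E_s = 0.0021, so compression steel does yield.
M_n = (A_s − A'_s) f_y (d − a/2) + A'_s f_y (d − d') = [2620800 × (690 − 124.62) + 688800 × (690 − 47)] × 10⁻⁶ = 1481.75 + 442.90 = 1924.65 kN·m.

M_n ≈ 1920 kN·m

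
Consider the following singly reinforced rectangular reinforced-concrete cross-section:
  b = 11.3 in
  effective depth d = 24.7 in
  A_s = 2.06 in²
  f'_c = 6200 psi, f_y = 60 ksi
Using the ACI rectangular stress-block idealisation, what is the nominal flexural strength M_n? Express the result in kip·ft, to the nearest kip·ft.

M_n ≈ 244 kip·ft

T = A_s f_y = 2.06 × 60 = 123.6 kips.
a = T/(0.85 f'_c b) = 123.6/(0.85 × 6.2 × 11.3) = 2.076 in.
M_n = T(d − a/2) = 123.6 × (24.7 − 1.038) = 2924.6 kip·in = 2924.6/12 = 243.72 kip·ft.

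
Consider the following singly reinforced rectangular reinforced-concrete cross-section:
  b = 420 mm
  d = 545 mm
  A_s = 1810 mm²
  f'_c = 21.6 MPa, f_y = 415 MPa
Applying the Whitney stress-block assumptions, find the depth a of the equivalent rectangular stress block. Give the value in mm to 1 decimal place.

T = A_s f_y = 1810 × 415 = 751150 N = 751.15 kN.
Setting C = 0.85 f'_c a b equal to T: a = 751150/(0.85 × 21.6 × 420) = 97.4 mm.

a ≈ 97.4 mm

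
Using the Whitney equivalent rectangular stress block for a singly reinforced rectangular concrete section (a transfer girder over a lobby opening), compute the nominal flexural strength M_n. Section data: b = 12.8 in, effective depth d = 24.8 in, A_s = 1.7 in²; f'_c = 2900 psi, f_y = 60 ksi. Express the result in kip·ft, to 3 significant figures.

M_n ≈ 197 kip·ft

T = A_s f_y = 1.7 × 60 = 102 kips.
a = T/(0.85 f'_c b) = 102/(0.85 × 2.9 × 12.8) = 3.233 in.
M_n = T(d − a/2) = 102 × (24.8 − 1.6165) = 2364.7 kip·in = 2364.7/12 = 197.06 kip·ft.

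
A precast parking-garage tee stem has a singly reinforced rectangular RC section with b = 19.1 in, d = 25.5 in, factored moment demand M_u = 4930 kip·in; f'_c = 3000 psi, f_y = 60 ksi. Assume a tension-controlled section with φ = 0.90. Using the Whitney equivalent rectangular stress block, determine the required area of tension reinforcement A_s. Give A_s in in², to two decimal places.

A_s ≈ 3.96 in²

M_n = M_u/φ = 4930/0.90 = 5477.78 kip·in.
From M_n = 0.85 f'_c a b (d − a/2):
a = d − √(d² − 2M_n/(0.85 f'_c b)) = 25.5 − √(25.5² − 2 × 5477.78/(0.85 × 3 × 19.1)) = 4.877 in.
A_s = 0.85 f'_c a b / f_y = 0.85 × 3 × 4.877 × 19.1 / 60 = 3.959 in².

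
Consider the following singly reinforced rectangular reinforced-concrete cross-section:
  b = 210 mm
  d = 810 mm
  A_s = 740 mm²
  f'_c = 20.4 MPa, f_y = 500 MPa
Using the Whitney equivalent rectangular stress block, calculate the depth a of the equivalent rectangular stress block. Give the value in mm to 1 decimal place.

a ≈ 101.6 mm

T = A_s f_y = 740 × 500 = 370000 N = 370 kN.
Setting C = 0.85 f'_c a b equal to T: a = 370000/(0.85 × 20.4 × 210) = 101.6 mm.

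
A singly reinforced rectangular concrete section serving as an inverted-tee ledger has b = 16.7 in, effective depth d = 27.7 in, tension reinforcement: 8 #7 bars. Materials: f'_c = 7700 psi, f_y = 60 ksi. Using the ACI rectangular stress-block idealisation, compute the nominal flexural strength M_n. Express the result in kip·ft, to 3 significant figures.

A_s = 8 × 0.6 = 4.8 in².
T = A_s f_y = 4.8 × 60 = 288 kips.
a = T/(0.85 f'_c b) = 288/(0.85 × 7.7 × 16.7) = 2.635 in.
M_n = T(d − a/2) = 288 × (27.7 − 1.3175) = 7598.2 kip·in = 7598.2/12 = 633.18 kip·ft.

M_n ≈ 633 kip·ft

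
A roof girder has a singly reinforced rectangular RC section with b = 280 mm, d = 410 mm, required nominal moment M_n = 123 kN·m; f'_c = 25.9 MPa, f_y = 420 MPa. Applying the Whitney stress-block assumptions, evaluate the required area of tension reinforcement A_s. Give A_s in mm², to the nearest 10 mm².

With M_n = 0.85 f'_c a b (d − a/2), solve the quadratic for a:
a = d − √(d² − 2M_n/(0.85 f'_c b)) = 410 − √(410² − 2 × 123×10⁶/(0.85 × 25.9 × 280)) = 51.96 mm.
A_s = 0.85 f'_c a b / f_y = 0.85 × 25.9 × 51.96 × 280 / 420 = 762.6 mm².

A_s ≈ 760 mm²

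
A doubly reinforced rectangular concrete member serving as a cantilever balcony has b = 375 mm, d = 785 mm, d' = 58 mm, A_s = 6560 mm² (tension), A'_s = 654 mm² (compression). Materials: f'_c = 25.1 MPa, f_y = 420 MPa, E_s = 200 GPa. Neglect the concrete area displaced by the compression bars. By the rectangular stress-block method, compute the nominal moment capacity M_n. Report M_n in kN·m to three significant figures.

Assume both tension and compression steel yield.
Net tension couple steel: A_s − A'_s = 5906 mm².
a = (A_s − A'_s) f_y / (0.85 f'_c b) = 2480520/(0.85 × 25.1 × 375) = 310.04 mm.
c = a/β₁ = 310.04/0.85 = 364.75 mm; ε'_s = 0.003(c − d')/c = 0.0025 ≥ f_y/E_s = 0.0021, so compression steel does yield.
M_n = (A_s − A'_s) f_y (d − a/2) + A'_s f_y (d − d') = [2480520 × (785 − 155.02) + 274680 × (785 − 58)] × 10⁻⁶ = 1562.68 + 199.69 = 1762.37 kN·m.

M_n ≈ 1760 kN·m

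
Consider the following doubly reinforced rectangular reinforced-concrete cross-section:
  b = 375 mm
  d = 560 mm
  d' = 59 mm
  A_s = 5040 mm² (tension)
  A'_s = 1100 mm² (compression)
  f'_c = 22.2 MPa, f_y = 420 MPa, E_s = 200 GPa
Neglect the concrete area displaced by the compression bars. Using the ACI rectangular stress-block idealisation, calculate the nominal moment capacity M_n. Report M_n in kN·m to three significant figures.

M_n ≈ 965 kN·m

Assume both tension and compression steel yield.
Net tension couple steel: A_s − A'_s = 3940 mm².
a = (A_s − A'_s) f_y / (0.85 f'_c b) = 1654800/(0.85 × 22.2 × 375) = 233.85 mm.
c = a/β₁ = 233.85/0.85 = 275.12 mm; ε'_s = 0.003(c − d')/c = 0.0024 ≥ f_y/E_s = 0.0021, so compression steel does yield.
M_n = (A_s − A'_s) f_y (d − a/2) + A'_s f_y (d − d') = [1654800 × (560 − 116.925) + 462000 × (560 − 59)] × 10⁻⁶ = 733.20 + 231.46 = 964.66 kN·m.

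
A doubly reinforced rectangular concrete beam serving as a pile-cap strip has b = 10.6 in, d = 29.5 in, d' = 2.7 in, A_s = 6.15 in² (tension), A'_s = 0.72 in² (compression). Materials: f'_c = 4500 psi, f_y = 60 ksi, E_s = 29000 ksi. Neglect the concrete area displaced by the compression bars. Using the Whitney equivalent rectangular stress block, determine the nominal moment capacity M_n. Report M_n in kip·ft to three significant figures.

M_n ≈ 788 kip·ft

Assume both steels yield.
a = (A_s − A'_s) f_y/(0.85 f'_c b) = (6.15 − 0.72) × 60/(0.85 × 4.5 × 10.6) = 8.036 in.
c = a/β₁ = 8.036/0.825 = 9.741 in; ε'_s = 0.003(c − d')/c = 0.0022 ≥ ε_y = 0.0021, so the compression steel yields.
M_n = (A_s − A'_s) f_y (d − a/2) + A'_s f_y (d − d') = 325.8 × (29.5 − 4.018) + 43.2 × (29.5 − 2.7) = 8302.0 + 1157.8 = 9459.8 kip·in = 9459.8/12 = 788.32 kip·ft.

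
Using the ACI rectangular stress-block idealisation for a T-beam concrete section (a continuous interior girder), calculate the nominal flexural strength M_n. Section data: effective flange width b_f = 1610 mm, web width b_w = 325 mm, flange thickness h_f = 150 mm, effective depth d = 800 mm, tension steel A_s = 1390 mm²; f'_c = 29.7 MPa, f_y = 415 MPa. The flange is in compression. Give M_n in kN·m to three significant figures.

M_n ≈ 457 kN·m

Tension: T = A_s f_y = 1390 × 415 = 576850 N.
Try a within the flange: a = T/(0.85 f'_c b_f) = 576850/(0.85 × 29.7 × 1610) = 14.19 mm.
Since a = 14.19 ≤ h_f = 150 mm, the stress block lies entirely in the flange; analyse as a rectangular beam of width b_f.
M_n = T(d − a/2) = 576850 × (800 − 7.095) = 457.39 × 10⁶ N·mm.
M_n = 457.39 kN·m.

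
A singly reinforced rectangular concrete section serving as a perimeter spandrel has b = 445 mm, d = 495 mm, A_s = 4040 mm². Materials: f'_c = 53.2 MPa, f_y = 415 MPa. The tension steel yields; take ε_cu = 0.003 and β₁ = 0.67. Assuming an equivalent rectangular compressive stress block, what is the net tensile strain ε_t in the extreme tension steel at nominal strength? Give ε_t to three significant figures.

a = A_s f_y/(0.85 f'_c b) = 83.32 mm.
β₁ = 0.67, so c = a/β₁ = 83.32/0.67 = 124.36 mm.
From the linear strain diagram with ε_cu = 0.003: ε_t = 0.003 (d − c)/c = 0.003 × (495 − 124.36)/124.36 = 0.00894.
Since ε_t ≥ 0.005, the section is tension-controlled.

ε_t ≈ 0.00894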